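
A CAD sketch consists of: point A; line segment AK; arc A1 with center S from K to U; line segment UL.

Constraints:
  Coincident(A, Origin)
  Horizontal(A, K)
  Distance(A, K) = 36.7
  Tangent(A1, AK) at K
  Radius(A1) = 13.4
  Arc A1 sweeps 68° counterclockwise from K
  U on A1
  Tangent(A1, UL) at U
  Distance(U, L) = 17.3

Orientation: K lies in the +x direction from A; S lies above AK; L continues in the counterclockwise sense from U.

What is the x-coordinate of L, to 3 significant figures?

55.6

A is at the origin; AK is horizontal with |AK| = 36.7 and K on the +x side, so K = (36.7, 0.00). Tangency of A1 to AK means the radius SK is perpendicular to AK, so S = K + (0, 13.4) = (36.7, 13.4). On A1, K sits at bearing -90° from S; a 68° counterclockwise sweep puts U at bearing -22°, so U = S + 13.4·(cos -22°, sin -22°) = (49.1, 8.38). Since A1 is tangent to UL there, SU ⟂ UL, so UL runs along (−sin -22°, cos -22°); with |UL| = 17.3, L = (55.6, 24.4). So L.x = 55.6.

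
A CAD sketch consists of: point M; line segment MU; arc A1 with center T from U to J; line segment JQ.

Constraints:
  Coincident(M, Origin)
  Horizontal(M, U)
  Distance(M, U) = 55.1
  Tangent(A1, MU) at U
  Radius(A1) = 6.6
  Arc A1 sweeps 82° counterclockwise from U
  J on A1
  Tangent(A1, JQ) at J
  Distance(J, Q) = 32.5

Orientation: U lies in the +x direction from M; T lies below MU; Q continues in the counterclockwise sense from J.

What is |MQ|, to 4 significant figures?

58.08

M is at the origin; MU is horizontal with |MU| = 55.1 and U on the +x side, so U = (55.10, 0.000). The tangent condition forces TU to be normal to MU, so T = U + (0, -6.6) = (55.10, -6.600). On A1, U sits at bearing 90° from T; an 82° counterclockwise sweep puts J at bearing 172°, so J = T + 6.6·(cos 172°, sin 172°) = (48.56, -5.681). Tangency of A1 to JQ means the radius TJ is perpendicular to JQ, so JQ runs along (−sin 172°, cos 172°); with |JQ| = 32.5, Q = (44.04, -37.87). Then |MQ| = |Q − M| = 58.08.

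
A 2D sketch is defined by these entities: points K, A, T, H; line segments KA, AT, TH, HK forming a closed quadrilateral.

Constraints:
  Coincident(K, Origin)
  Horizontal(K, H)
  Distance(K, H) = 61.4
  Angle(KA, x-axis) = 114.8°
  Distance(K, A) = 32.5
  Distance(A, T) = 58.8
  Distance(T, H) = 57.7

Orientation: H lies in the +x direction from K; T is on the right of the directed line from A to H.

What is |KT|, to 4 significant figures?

26.34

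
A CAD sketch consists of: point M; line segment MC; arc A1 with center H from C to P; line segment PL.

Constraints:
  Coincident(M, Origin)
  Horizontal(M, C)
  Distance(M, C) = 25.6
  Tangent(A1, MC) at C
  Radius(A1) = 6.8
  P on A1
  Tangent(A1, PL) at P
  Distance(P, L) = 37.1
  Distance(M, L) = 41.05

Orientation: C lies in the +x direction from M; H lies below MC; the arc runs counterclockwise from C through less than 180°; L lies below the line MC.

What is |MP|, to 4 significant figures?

19.70

Checks: |HP| = 6.800 ✓; ∠(HP, PL) = 90.00° ✓; |PL| = 37.10 ✓; |ML| = 41.05 ✓.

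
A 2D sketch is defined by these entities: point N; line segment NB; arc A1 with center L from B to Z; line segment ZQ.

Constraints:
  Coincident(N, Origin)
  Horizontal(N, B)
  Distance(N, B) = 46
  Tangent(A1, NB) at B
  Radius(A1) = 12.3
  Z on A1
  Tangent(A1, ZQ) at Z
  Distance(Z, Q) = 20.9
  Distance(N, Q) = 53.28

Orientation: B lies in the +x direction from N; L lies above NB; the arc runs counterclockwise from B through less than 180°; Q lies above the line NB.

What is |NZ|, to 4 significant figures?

58.51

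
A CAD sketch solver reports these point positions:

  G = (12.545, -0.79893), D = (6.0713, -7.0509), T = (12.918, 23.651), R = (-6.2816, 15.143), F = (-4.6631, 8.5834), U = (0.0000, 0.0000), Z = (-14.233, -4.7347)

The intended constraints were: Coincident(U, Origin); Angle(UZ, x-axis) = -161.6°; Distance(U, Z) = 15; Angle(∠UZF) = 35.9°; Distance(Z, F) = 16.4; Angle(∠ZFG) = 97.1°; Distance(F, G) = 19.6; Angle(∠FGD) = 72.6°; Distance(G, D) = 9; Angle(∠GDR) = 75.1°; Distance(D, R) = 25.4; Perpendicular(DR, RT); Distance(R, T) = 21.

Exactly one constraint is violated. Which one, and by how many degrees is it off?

Perpendicular(DR, RT) — off by 5.20°.

U = (0.00, 0.00) ✓; UZ at -161.6° ✓; |UZ| = 15.00 ✓; ∠UZF = 35.90° ✓; |ZF| = 16.40 ✓; ∠ZFG = 97.10° ✓; |FG| = 19.60 ✓; ∠FGD = 72.60° ✓; |GD| = 9.000 ✓; ∠GDR = 75.10° ✓; |DR| = 25.40 ✓; ∠(DR, RT) = 95.20° ✗; |RT| = 21.00 ✓.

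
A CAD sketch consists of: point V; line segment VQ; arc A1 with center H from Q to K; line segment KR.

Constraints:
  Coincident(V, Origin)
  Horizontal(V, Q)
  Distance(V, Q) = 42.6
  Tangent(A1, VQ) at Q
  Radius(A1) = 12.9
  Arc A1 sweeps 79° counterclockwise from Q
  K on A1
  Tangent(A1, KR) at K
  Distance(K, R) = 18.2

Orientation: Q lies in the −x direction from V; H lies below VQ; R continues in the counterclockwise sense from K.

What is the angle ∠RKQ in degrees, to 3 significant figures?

141°

V is at the origin; VQ is horizontal with |VQ| = 42.6 and Q on the −x side, so Q = (-42.6, 0.00). A1 meets VQ tangentially, so HQ is at right angles to VQ, so H = Q + (0, -12.9) = (-42.6, -12.9). On A1, Q sits at bearing 90° from H; a 79° counterclockwise sweep puts K at bearing 169°, so K = H + 12.9·(cos 169°, sin 169°) = (-55.3, -10.4). A1 meets KR tangentially, so HK is at right angles to KR, so KR runs along (−sin 169°, cos 169°); with |KR| = 18.2, R = (-58.7, -28.3). Then cos ∠RKQ = KR·KQ / (|KR||KQ|), giving 141°.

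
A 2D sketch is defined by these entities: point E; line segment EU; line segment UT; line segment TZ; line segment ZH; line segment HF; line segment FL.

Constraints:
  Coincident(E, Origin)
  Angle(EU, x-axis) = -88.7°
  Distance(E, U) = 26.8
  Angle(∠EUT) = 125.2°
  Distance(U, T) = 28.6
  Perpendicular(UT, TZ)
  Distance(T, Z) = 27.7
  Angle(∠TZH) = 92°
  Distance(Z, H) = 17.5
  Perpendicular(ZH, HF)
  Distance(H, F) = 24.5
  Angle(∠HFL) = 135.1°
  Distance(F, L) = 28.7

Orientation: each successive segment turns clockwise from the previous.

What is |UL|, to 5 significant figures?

34.400

E is at the origin; EU runs at -88.7° with length 26.8, so U = (0.60802, -26.793). ∠EUT = 125.2° gives UT at -143.50° from the x-axis; with |UT| = 28.6, T = (-22.382, -43.805). UT is perpendicular to TZ, so TZ runs at 126.50°; with |TZ| = 27.7, Z = (-38.859, -21.538). ∠TZH = 92.0° gives ZH at 38.500° from the x-axis; with |ZH| = 17.5, H = (-25.163, -10.644). The perpendicularity gives HF at right angles to ZH, so HF runs at -51.500°; with |HF| = 24.5, F = (-9.9116, -29.818). ∠HFL = 135.1° gives FL at -96.400° from the x-axis; with |FL| = 28.7, L = (-13.111, -58.339). Then |UL| = |L − U| = 34.400.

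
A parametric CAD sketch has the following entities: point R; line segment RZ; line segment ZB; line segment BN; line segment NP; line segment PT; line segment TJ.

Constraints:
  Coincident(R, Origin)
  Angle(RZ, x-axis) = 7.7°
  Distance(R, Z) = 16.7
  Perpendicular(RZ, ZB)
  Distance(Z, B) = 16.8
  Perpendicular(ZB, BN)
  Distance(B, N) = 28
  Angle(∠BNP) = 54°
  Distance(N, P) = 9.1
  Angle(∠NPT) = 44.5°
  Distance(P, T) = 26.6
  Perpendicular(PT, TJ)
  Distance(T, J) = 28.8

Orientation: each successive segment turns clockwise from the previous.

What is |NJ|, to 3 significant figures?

30.1

R is at the origin; RZ runs at 7.7° with length 16.7, so Z = (16.5, 2.24). The perpendicularity gives ZB at right angles to RZ, so ZB runs at -82.3°; with |ZB| = 16.8, B = (18.8, -14.4). ZB ⟂ BN, so BN runs at -172°; with |BN| = 28.0, N = (-8.95, -18.2). ∠BNP = 54.0° gives NP at 61.7° from the x-axis; with |NP| = 9.1, P = (-4.63, -10.2). ∠NPT = 44.5° gives PT at -73.8° from the x-axis; with |PT| = 26.6, T = (2.79, -35.7). PT ⟂ TJ, so TJ runs at -164°; with |TJ| = 28.8, J = (-24.9, -43.7). Then |NJ| = |J − N| = 30.1.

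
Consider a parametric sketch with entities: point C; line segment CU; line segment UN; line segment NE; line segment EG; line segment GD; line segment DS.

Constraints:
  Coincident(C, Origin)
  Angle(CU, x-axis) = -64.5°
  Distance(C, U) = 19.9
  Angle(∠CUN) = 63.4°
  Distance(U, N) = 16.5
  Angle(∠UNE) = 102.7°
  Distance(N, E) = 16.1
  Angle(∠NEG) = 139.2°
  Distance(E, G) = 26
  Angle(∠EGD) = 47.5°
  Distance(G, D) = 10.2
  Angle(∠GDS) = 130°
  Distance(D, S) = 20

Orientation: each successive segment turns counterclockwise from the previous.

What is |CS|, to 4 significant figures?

8.250

C is at the origin; CU runs at -64.5° with length 19.9, so U = (8.567, -17.96). ∠CUN = 63.4° gives UN at 52.10° from the x-axis; with |UN| = 16.5, N = (18.70, -4.942). ∠UNE = 102.7° gives NE at 129.4° from the x-axis; with |NE| = 16.1, E = (8.484, 7.499). ∠NEG = 139.2° gives EG at 170.2° from the x-axis; with |EG| = 26.0, G = (-17.14, 11.92). ∠EGD = 47.5° gives GD at -57.30° from the x-axis; with |GD| = 10.2, D = (-11.63, 3.341). ∠GDS = 130.0° gives DS at -7.300° from the x-axis; with |DS| = 20.0, S = (8.211, 0.8002). Then |CS| = |S − C| = 8.250.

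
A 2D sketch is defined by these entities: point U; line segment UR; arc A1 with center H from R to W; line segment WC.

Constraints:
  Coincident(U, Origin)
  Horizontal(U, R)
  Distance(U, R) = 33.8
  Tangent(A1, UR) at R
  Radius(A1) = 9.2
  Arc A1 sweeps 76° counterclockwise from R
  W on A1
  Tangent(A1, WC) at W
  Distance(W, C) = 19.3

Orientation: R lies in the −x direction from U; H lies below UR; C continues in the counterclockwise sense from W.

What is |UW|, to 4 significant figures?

43.29

U is at the origin; U and R share the same y with |UR| = 33.8 and R on the −x side, so R = (-33.80, 0.000). The tangent condition forces HR to be normal to UR, so H = R + (0, -9.2) = (-33.80, -9.200). On A1, R sits at bearing 90° from H; a 76° counterclockwise sweep puts W at bearing 166°, so W = H + 9.2·(cos 166°, sin 166°) = (-42.73, -6.974). Then |UW| = |W − U| = 43.29.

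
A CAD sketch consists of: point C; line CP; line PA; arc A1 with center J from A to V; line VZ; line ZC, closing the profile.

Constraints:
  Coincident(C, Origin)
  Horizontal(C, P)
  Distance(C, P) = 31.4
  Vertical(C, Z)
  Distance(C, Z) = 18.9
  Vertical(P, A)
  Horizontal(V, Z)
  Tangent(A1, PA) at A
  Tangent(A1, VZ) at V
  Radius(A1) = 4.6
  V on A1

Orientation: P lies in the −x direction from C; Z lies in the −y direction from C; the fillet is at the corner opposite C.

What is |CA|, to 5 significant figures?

34.503

C is at the origin; CP is horizontal with |CP| = 31.4 and P on the −x side, so P = (-31.400, 0.0000). C and Z share the same x with |CZ| = 18.9 and Z on the −y side, so Z = (0.0000, -18.900). The virtual corner opposite C is at (-31.400, -18.900). Tangency of A1 to PA means the radius JA is perpendicular to PA and A1 meets VZ tangentially, so JV is at right angles to VZ, with radius 4.6, so the center J sits 4.6 in from both sides at J = (-26.800, -14.300). That places the tangent points at A = (-31.400, -14.300) on PA and V = (-26.800, -18.900) on VZ. Then |CA| = |A − C| = 34.503.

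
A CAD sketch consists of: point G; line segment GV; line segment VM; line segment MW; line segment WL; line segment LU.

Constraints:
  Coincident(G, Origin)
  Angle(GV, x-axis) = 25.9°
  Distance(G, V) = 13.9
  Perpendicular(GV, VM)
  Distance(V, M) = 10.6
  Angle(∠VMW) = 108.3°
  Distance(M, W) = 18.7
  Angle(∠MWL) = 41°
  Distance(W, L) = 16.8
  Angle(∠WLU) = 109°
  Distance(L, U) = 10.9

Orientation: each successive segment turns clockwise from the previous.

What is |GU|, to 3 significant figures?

16.0

∠MWL = 41.0° gives WL at 85.2° from the x-axis; with |WL| = 16.8, L = (5.13, 0.240). ∠WLU = 109.0° gives LU at 14.2° from the x-axis; with |LU| = 10.9, U = (15.7, 2.91). Then |GU| = |U − G| = 16.0.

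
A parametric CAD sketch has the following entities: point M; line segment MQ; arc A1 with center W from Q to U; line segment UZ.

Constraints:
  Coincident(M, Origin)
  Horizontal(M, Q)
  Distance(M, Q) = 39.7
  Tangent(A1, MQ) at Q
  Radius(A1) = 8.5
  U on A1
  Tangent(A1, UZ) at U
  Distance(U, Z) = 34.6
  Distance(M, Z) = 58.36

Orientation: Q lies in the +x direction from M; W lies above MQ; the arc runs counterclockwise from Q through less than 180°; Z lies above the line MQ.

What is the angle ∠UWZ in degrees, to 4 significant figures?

76.20°

Checks: |WU| = 8.500 ✓; ∠(WU, UZ) = 90.00° ✓; |UZ| = 34.60 ✓; |MZ| = 58.36 ✓.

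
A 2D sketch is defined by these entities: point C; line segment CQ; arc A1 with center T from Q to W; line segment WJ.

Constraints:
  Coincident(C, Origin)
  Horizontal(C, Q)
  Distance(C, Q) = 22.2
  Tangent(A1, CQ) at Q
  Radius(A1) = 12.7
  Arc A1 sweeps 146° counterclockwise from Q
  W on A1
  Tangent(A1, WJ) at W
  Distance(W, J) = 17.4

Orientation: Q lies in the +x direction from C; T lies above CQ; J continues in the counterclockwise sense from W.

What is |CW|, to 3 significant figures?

37.4

C is at the origin; C and Q share the same y with |CQ| = 22.2 and Q on the +x side, so Q = (22.2, 0.00). Tangency of A1 to CQ means the radius TQ is perpendicular to CQ, so T = Q + (0, 12.7) = (22.2, 12.7). On A1, Q sits at bearing -90° from T; a 146° counterclockwise sweep puts W at bearing 56°, so W = T + 12.7·(cos 56°, sin 56°) = (29.3, 23.2). Then |CW| = |W − C| = 37.4.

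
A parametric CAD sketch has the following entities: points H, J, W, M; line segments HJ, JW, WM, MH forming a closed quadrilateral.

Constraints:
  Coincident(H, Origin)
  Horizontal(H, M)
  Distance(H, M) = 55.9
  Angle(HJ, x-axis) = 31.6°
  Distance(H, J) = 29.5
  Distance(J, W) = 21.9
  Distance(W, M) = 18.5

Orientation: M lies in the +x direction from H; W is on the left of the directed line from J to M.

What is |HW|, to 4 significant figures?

49.73

H is at the origin; H and M share the same y with |HM| = 55.9 and M in +x, so M = (55.9, 0). HJ runs at 31.6° with |HJ| = 29.5, so J = (25.13, 15.46). W is determined by |JW| = 21.9 and |WM| = 18.5 together: it lies at the intersection of circle(J, 21.9) and circle(M, 18.5). With |JM| = 34.44, the foot of the radical line on JM is 19.21 from J and the perpendicular offset is √(21.9² − 19.21²) = 10.51. Taking the left-of-JM solution: W = (47.01, 16.23).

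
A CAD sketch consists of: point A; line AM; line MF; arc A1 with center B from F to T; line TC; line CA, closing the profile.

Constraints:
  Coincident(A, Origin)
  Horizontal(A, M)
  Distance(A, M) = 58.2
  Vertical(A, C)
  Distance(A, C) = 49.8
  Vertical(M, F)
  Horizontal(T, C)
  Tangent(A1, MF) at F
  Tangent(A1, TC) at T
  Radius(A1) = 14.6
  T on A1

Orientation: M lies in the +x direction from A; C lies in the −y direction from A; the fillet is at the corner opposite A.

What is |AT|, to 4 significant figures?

66.19

A is at the origin; AM is horizontal with |AM| = 58.2 and M on the +x side, so M = (58.20, 0.000). AC is vertical with |AC| = 49.8 and C on the −y side, so C = (0.000, -49.80). The virtual corner opposite A is at (58.20, -49.80). Since A1 is tangent to MF there, BF ⟂ MF and the tangent condition forces BT to be normal to TC, with radius 14.6, so the center B sits 14.6 in from both sides at B = (43.60, -35.20). That places the tangent points at F = (58.20, -35.20) on MF and T = (43.60, -49.80) on TC. Then |AT| = |T − A| = 66.19.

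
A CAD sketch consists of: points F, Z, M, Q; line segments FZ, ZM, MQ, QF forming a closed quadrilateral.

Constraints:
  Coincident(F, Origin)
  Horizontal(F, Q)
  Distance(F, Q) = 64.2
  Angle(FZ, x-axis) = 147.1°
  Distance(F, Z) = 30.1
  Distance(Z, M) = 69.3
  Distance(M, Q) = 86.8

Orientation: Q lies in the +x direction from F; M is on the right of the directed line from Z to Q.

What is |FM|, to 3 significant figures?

50.8

F is at the origin; FQ is horizontal with |FQ| = 64.2 and Q in +x, so Q = (64.2, 0). FZ runs at 147.1° with |FZ| = 30.1, so Z = (-25.3, 16.3). M is determined by |ZM| = 69.3 and |MQ| = 86.8 together: it lies at the intersection of circle(Z, 69.3) and circle(Q, 86.8). With |ZQ| = 91.0, the foot of the radical line on ZQ is 30.5 from Z and the perpendicular offset is √(69.3² − 30.5²) = 62.2. Taking the right-of-ZQ solution: M = (-6.50, -50.4).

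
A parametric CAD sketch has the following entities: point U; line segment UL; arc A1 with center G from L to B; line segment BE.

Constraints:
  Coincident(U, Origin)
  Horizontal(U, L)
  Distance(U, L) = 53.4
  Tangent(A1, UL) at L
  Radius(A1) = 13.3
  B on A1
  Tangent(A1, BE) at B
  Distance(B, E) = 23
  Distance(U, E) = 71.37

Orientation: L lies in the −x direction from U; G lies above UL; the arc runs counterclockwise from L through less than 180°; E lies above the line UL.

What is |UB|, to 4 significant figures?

49.23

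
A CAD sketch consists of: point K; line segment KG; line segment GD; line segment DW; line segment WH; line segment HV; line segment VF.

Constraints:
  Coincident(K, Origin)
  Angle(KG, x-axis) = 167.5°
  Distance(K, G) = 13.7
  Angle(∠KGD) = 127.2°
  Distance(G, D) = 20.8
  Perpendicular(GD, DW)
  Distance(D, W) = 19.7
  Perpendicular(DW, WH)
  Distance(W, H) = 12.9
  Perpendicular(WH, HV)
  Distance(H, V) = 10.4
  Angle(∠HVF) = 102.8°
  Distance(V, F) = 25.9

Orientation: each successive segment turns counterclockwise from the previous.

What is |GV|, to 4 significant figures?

12.20

K is at the origin; KG runs at 167.5° with length 13.7, so G = (-13.38, 2.965). ∠KGD = 127.2° gives GD at -139.7° from the x-axis; with |GD| = 20.8, D = (-29.24, -10.49). GD ⟂ DW, so DW runs at -49.70°; with |DW| = 19.7, W = (-16.50, -25.51). DW ⟂ WH, so WH runs at 40.30°; with |WH| = 12.9, H = (-6.659, -17.17). WH is perpendicular to HV, so HV runs at 130.3°; with |HV| = 10.4, V = (-13.39, -9.237). Then |GV| = |V − G| = 12.20.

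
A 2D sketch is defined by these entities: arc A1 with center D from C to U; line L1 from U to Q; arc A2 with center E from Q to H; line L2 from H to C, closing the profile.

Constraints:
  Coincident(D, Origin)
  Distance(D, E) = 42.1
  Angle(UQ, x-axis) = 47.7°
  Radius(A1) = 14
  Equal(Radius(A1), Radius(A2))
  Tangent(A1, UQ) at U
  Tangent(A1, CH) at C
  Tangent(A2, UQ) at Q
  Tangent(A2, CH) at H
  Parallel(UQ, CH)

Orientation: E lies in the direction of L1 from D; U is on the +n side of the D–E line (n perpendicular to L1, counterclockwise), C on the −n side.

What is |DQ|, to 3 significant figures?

44.4

The slot axis is L1's direction at 47.7°, so u = (cos 47.7°, sin 47.7°) = (0.673, 0.740) and n = (−sin 47.7°, cos 47.7°) = (-0.740, 0.673). D is at the origin and E lies 42.1 along u from D, so E = 42.1·u = (28.3, 31.1). Tangency of A1 to both parallel lines with radius 14.0 puts U and C at D ± 14.0·n: U = (-10.4, 9.42), C = (10.4, -9.42). Equal radii place Q and H the same way about E: Q = E + 14.0·n = (18.0, 40.6), H = E − 14.0·n = (38.7, 21.7). Then |DQ| = |Q − D| = 44.4.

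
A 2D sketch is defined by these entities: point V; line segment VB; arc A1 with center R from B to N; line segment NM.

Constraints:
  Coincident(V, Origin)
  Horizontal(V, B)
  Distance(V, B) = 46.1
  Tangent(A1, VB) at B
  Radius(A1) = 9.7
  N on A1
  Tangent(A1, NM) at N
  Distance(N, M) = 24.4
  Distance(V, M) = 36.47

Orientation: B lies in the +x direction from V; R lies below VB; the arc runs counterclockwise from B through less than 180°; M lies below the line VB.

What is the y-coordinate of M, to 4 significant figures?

-26.03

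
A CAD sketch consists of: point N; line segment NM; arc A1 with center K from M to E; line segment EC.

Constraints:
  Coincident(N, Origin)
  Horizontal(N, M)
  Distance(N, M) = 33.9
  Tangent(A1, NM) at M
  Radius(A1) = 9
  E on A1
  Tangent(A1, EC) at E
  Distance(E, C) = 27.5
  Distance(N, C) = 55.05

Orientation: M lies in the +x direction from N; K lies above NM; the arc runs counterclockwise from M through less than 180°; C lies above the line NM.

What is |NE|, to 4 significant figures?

43.96

Checks: N = (0.00, 0.00) ✓; |KE| = 9.000 ✓; ∠(KE, EC) = 90.00° ✓; |EC| = 27.50 ✓; |NC| = 55.05 ✓.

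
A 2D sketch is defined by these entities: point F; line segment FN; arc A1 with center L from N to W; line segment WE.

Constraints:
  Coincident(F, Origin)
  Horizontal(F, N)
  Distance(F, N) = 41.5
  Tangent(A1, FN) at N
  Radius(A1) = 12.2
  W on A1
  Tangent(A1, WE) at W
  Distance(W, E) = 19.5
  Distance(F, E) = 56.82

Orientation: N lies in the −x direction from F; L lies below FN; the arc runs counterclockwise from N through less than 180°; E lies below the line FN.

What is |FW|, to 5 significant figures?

55.376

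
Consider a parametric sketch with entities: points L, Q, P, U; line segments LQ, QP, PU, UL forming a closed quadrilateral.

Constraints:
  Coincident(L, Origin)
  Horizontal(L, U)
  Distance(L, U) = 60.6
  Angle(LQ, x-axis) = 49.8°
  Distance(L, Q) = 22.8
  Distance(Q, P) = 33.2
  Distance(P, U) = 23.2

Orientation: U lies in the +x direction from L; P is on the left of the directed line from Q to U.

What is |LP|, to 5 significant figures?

51.636

L is at the origin; LU is horizontal with |LU| = 60.6 and U in +x, so U = (60.6, 0). LQ runs at 49.8° with |LQ| = 22.8, so Q = (14.716, 17.415). P is determined by |QP| = 33.2 and |PU| = 23.2 together: it lies at the intersection of circle(Q, 33.2) and circle(U, 23.2). With |QU| = 49.077, the foot of the radical line on QU is 30.285 from Q and the perpendicular offset is √(33.2² − 30.285²) = 13.604. Taking the left-of-QU solution: P = (47.858, 19.388).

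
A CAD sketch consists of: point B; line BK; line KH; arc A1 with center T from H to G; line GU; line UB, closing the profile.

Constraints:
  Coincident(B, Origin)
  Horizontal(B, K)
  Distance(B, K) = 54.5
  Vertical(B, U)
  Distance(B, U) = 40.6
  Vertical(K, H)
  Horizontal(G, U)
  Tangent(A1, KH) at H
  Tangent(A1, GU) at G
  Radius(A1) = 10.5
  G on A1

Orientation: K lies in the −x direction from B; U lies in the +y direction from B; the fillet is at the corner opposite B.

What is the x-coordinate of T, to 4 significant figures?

-44.00

BU is vertical with |BU| = 40.6 and U on the +y side, so U = (0.000, 40.60). The virtual corner opposite B is at (-54.50, 40.60). The tangent condition forces TH to be normal to KH and since A1 is tangent to GU there, TG ⟂ GU, with radius 10.5, so the center T sits 10.5 in from both sides at T = (-44.00, 30.10). So T.x = -44.00.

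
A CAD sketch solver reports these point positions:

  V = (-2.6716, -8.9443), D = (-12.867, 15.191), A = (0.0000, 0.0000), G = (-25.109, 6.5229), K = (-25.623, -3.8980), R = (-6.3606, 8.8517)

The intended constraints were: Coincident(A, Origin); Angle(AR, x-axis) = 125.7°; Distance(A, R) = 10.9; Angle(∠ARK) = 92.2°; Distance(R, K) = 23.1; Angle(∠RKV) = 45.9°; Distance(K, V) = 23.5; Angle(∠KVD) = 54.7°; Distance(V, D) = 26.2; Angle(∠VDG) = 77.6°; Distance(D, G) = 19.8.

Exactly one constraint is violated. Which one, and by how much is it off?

Distance(D, G) = 19.8 — off by 4.80.

A = (0.00, 0.00) ✓; AR at 125.7° ✓; |AR| = 10.90 ✓; ∠ARK = 92.20° ✓; |RK| = 23.10 ✓; ∠RKV = 45.90° ✓; |KV| = 23.50 ✓; ∠KVD = 54.70° ✓; |VD| = 26.20 ✓; ∠VDG = 77.60° ✓; |DG| = 15.00 ✗.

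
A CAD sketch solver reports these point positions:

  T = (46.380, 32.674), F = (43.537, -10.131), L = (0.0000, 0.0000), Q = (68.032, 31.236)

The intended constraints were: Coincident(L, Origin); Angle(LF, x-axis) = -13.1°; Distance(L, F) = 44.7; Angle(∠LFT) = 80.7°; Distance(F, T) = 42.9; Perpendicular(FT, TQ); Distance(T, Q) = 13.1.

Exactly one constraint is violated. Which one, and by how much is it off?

Distance(T, Q) = 13.1 — off by 8.60.

L = (0.00, 0.00) ✓; LF at -13.10° ✓; |LF| = 44.70 ✓; ∠LFT = 80.70° ✓; |FT| = 42.90 ✓; ∠(FT, TQ) = 90.00° ✓; |TQ| = 21.70 ✗.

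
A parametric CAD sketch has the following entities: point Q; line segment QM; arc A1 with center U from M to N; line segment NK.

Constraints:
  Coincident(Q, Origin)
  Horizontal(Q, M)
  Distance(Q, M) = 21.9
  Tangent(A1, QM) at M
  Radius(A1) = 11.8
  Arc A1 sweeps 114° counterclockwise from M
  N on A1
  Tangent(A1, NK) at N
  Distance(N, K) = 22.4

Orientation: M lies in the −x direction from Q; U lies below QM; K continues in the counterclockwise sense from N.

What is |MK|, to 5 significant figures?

37.100

On A1, M sits at bearing 90° from U; a 114° counterclockwise sweep puts N at bearing 204°, so N = U + 11.8·(cos 204°, sin 204°) = (-32.680, -16.599). Tangency of A1 to NK means the radius UN is perpendicular to NK, so NK runs along (−sin 204°, cos 204°); with |NK| = 22.4, K = (-23.569, -37.063). Then |MK| = |K − M| = 37.100.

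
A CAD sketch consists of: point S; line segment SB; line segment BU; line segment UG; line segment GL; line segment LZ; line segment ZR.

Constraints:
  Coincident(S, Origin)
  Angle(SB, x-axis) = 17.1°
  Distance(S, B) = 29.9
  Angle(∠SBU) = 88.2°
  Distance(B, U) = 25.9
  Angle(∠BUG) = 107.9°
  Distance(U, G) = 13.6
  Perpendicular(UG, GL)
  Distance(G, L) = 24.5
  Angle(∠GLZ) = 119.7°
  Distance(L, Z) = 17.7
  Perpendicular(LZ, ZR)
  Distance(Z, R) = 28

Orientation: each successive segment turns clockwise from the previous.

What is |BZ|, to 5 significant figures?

10.613

S is at the origin; SB runs at 17.1° with length 29.9, so B = (28.578, 8.7918). ∠SBU = 88.2° gives BU at -74.700° from the x-axis; with |BU| = 25.9, U = (35.413, -16.190). ∠BUG = 107.9° gives UG at -146.80° from the x-axis; with |UG| = 13.6, G = (24.033, -23.637). UG is perpendicular to GL, so GL runs at 123.20°; with |GL| = 24.5, L = (10.617, -3.1364). ∠GLZ = 119.7° gives LZ at 62.900° from the x-axis; with |LZ| = 17.7, Z = (18.680, 12.620). Then |BZ| = |Z − B| = 10.613.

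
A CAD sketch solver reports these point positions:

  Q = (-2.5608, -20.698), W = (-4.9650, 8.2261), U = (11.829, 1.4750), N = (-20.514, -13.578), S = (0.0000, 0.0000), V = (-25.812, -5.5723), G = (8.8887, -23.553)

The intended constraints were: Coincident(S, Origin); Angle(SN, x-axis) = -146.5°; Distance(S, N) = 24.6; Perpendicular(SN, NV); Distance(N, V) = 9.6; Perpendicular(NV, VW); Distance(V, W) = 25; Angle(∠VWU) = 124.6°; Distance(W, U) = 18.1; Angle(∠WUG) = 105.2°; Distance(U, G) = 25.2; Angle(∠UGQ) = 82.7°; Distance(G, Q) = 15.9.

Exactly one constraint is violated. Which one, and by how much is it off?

Distance(G, Q) = 15.9 — off by 4.10.

S = (0.00, 0.00) ✓; SN at -146.5° ✓; |SN| = 24.60 ✓; ∠(SN, NV) = 90.00° ✓; |NV| = 9.600 ✓; ∠(NV, VW) = 90.00° ✓; |VW| = 25.00 ✓; ∠VWU = 124.6° ✓; |WU| = 18.10 ✓; ∠WUG = 105.2° ✓; |UG| = 25.20 ✓; ∠UGQ = 82.70° ✓; |GQ| = 11.80 ✗.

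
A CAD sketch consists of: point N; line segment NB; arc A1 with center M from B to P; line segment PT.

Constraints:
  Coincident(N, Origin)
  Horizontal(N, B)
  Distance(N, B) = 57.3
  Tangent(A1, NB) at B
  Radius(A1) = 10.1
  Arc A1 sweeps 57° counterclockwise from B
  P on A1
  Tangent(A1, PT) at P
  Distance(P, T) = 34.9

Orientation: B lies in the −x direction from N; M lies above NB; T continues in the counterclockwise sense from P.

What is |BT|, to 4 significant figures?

43.61

N is at the origin; N and B share the same y with |NB| = 57.3 and B on the −x side, so B = (-57.30, 0.000). Tangency of A1 to NB means the radius MB is perpendicular to NB, so M = B + (0, 10.1) = (-57.30, 10.10). On A1, B sits at bearing -90° from M; a 57° counterclockwise sweep puts P at bearing -33°, so P = M + 10.1·(cos -33°, sin -33°) = (-48.83, 4.599). A1 meets PT tangentially, so MP is at right angles to PT, so PT runs along (−sin -33°, cos -33°); with |PT| = 34.9, T = (-29.82, 33.87). Then |BT| = |T − B| = 43.61.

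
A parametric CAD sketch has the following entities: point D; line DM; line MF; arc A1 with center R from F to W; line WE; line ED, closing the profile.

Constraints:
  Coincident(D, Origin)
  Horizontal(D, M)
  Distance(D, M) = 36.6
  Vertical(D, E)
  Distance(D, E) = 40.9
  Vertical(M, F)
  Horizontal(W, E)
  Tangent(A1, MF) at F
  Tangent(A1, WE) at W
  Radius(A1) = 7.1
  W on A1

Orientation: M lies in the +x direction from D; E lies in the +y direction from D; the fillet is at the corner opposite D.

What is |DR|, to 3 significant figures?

44.9

D is at the origin; DM is horizontal with |DM| = 36.6 and M on the +x side, so M = (36.6, 0.00). D and E share the same x with |DE| = 40.9 and E on the +y side, so E = (0.00, 40.9). The virtual corner opposite D is at (36.6, 40.9). A1 meets MF tangentially, so RF is at right angles to MF and the tangent condition forces RW to be normal to WE, with radius 7.1, so the center R sits 7.1 in from both sides at R = (29.5, 33.8). Then |DR| = |R − D| = 44.9.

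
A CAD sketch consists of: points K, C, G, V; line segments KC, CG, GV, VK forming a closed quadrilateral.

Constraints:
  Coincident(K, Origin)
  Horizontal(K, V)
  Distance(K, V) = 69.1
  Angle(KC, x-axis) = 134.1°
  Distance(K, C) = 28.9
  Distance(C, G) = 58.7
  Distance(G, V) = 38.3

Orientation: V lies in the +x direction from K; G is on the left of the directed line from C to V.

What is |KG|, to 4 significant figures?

44.93

Checks: |CG| = 58.70 ✓; |GV| = 38.30 ✓.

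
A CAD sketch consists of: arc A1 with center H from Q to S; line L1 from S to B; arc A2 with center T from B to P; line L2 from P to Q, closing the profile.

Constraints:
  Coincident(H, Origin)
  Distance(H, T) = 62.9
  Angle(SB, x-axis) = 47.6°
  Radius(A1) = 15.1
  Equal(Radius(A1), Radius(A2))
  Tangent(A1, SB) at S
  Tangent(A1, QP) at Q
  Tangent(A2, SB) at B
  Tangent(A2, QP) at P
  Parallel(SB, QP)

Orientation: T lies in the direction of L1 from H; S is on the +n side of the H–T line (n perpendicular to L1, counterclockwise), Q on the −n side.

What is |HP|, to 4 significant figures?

64.69

Tangency of A1 to both parallel lines with radius 15.1 puts S and Q at H ± 15.1·n: S = (-11.15, 10.18), Q = (11.15, -10.18). Equal radii place B and P the same way about T: B = T + 15.1·n = (31.26, 56.63), P = T − 15.1·n = (53.56, 36.27). Then |HP| = |P − H| = 64.69.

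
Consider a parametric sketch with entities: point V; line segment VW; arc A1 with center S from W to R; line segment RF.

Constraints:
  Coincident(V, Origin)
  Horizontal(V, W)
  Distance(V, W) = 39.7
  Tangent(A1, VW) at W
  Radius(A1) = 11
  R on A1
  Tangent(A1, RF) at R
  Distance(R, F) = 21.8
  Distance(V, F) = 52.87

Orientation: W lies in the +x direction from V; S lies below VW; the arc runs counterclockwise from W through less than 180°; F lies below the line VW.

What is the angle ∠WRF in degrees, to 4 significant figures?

122.1°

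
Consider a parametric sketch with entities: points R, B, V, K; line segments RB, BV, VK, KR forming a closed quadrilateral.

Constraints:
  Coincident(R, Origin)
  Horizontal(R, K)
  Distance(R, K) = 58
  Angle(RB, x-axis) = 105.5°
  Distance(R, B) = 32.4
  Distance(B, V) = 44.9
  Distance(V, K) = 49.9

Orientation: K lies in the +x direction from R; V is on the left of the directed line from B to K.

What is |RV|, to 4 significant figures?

55.82

Checks: |BV| = 44.90 ✓; |VK| = 49.90 ✓.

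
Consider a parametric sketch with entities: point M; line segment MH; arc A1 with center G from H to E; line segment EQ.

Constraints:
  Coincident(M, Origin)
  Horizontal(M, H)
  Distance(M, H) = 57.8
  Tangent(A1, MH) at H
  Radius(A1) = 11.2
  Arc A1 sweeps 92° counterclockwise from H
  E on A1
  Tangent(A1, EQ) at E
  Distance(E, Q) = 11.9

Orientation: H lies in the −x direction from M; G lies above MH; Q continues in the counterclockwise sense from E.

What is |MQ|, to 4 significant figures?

52.56

On A1, H sits at bearing -90° from G; a 92° counterclockwise sweep puts E at bearing 2°, so E = G + 11.2·(cos 2°, sin 2°) = (-46.61, 11.59). A1 meets EQ tangentially, so GE is at right angles to EQ, so EQ runs along (−sin 2°, cos 2°); with |EQ| = 11.9, Q = (-47.02, 23.48). Then |MQ| = |Q − M| = 52.56.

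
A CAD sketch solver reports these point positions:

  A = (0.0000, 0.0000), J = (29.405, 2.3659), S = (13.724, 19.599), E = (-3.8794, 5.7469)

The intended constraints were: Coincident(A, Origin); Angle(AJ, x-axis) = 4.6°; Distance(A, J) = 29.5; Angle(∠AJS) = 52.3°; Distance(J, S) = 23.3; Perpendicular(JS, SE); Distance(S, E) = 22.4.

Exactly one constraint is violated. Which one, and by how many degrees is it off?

Perpendicular(JS, SE) — off by 4.10°.

A = (0.00, 0.00) ✓; AJ at 4.600° ✓; |AJ| = 29.50 ✓; ∠AJS = 52.30° ✓; |JS| = 23.30 ✓; ∠(JS, SE) = 85.90° ✗; |SE| = 22.40 ✓.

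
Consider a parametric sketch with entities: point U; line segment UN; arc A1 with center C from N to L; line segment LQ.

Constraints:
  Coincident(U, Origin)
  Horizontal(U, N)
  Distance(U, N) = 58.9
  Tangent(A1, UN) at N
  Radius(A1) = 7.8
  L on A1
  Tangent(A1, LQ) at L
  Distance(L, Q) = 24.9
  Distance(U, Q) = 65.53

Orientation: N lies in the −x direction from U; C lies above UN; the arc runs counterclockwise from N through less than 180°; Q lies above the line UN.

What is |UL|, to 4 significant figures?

52.10

U is at the origin; UN is horizontal with |UN| = 58.9 and N on the −x side, so N = (-58.90, 0.000). Tangency of A1 to UN means the radius CN is perpendicular to UN, so C = N + (0, 7.8) = (-58.90, 7.800). Since CL ⟂ LQ (tangency), |CQ| = √(7.8² + 24.9²) = 26.09 regardless of where L sits on A1. So Q lies on both circle(U, 65.53) and circle(C, 26.09); the above-UN intersection is Q = (-56.17, 33.75). L is the foot of the tangent from Q: L = (-51.25, 9.340).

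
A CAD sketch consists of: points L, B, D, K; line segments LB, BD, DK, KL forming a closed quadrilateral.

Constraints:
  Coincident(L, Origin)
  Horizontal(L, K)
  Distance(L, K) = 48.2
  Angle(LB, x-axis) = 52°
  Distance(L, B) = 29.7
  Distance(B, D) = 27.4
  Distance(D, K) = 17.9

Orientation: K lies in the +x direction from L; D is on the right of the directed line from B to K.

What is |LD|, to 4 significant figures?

30.36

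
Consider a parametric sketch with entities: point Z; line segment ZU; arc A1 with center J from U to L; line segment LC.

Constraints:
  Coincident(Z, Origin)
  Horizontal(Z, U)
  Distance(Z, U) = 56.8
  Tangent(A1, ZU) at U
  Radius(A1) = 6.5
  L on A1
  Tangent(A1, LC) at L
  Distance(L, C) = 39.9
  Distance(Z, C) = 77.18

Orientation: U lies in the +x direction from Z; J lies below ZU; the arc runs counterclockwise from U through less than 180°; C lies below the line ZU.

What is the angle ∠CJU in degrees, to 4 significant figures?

173.3°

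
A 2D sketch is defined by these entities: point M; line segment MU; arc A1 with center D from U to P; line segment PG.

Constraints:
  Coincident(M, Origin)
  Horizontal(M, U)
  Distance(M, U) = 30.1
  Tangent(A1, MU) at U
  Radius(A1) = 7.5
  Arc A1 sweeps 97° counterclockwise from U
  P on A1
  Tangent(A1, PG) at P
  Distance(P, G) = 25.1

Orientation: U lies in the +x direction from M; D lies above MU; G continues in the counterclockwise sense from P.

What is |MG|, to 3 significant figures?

48.0

On A1, U sits at bearing -90° from D; a 97° counterclockwise sweep puts P at bearing 7°, so P = D + 7.5·(cos 7°, sin 7°) = (37.5, 8.41). A1 meets PG tangentially, so DP is at right angles to PG, so PG runs along (−sin 7°, cos 7°); with |PG| = 25.1, G = (34.5, 33.3). Then |MG| = |G − M| = 48.0.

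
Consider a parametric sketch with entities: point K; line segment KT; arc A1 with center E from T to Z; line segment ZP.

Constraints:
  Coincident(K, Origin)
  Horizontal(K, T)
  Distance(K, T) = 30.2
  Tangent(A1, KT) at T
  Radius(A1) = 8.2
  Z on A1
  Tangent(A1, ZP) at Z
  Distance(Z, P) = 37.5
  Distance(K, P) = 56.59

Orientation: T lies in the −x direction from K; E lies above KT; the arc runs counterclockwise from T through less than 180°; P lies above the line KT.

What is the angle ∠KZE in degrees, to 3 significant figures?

140°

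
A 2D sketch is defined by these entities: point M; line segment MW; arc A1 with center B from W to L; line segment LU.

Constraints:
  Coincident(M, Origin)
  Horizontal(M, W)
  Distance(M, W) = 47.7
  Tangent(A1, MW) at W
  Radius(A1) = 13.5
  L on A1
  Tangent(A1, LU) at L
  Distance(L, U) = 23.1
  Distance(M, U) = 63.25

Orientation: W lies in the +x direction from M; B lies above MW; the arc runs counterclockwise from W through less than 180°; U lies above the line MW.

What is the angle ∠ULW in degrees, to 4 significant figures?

121.0°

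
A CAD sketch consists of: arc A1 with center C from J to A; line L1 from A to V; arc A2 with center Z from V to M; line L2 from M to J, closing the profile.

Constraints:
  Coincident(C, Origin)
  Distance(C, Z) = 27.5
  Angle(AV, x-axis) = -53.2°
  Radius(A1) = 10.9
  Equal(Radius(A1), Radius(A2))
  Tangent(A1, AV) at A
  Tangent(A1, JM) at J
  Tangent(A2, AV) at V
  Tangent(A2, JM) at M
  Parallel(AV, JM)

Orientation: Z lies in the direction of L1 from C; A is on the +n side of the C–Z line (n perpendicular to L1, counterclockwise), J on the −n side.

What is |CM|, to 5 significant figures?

29.581

Tangency of A1 to both parallel lines with radius 10.9 puts A and J at C ± 10.9·n: A = (8.7280, 6.5294), J = (-8.7280, -6.5294). Equal radii place V and M the same way about Z: V = Z + 10.9·n = (25.201, -15.491), M = Z − 10.9·n = (7.7452, -28.549). Then |CM| = |M − C| = 29.581.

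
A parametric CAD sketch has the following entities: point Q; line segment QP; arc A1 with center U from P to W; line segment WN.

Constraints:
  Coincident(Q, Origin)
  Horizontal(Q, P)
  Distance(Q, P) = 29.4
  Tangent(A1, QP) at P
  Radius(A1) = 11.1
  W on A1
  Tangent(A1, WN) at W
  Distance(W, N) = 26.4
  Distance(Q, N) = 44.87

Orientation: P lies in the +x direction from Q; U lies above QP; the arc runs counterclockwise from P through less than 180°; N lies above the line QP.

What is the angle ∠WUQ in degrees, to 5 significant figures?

163.75°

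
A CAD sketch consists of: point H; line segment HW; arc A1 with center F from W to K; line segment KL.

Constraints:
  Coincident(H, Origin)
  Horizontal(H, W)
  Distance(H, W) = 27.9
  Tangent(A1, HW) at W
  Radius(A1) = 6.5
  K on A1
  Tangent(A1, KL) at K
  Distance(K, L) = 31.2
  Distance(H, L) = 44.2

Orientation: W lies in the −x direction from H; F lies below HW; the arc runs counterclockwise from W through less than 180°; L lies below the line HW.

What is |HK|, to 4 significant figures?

35.09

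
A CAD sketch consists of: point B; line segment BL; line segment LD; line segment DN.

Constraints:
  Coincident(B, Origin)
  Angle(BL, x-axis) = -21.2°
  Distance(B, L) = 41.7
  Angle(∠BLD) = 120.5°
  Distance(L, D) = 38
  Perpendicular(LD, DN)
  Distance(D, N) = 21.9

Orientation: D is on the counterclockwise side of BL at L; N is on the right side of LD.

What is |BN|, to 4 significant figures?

82.73

∠BLD = 120.5°, so LD runs at -21.2° + (180° − 120.5°) = 38.30° from the x-axis; with |LD| = 38.0, D = L + 38.0·(cos 38.30°, sin 38.30°) = (68.70, 8.472). LD is perpendicular to DN; with |DN| = 21.9 on the right of LD, N = D + 21.9·(0.6198, -0.7848) = (82.27, -8.715). Then |BN| = |N − B| = 82.73.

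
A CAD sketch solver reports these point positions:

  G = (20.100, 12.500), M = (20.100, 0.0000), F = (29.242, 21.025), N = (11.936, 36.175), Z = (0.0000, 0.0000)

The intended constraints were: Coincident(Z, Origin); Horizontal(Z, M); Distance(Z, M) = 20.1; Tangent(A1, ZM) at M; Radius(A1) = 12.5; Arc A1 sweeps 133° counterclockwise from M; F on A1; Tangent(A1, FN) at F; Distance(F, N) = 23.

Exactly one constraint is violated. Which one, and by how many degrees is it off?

Tangent(A1, FN) at F — off by 5.80°.

Z = (0.00, 0.00) ✓; Z.y = 0.00, M.y = 0.00 ✓; |ZM| = 20.10 ✓; ∠(GM, MZ) = 90.00° ✓; |GM| = 12.50 ✓; bearing(G→F) − bearing(G→M) = 133.0° ✓; |GF| = 12.50 ✓; ∠(GF, FN) = 84.20° ✗; |FN| = 23.00 ✓.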